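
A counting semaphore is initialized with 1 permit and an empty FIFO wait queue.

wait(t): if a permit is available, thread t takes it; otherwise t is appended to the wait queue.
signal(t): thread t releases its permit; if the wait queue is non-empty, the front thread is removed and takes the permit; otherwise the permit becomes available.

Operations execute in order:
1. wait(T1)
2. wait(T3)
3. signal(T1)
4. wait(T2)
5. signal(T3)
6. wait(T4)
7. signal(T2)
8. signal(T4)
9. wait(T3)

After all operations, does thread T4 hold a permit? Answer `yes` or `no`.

Answer: no

Derivation:
Step 1: wait(T1) -> count=0 queue=[] holders={T1}
Step 2: wait(T3) -> count=0 queue=[T3] holders={T1}
Step 3: signal(T1) -> count=0 queue=[] holders={T3}
Step 4: wait(T2) -> count=0 queue=[T2] holders={T3}
Step 5: signal(T3) -> count=0 queue=[] holders={T2}
Step 6: wait(T4) -> count=0 queue=[T4] holders={T2}
Step 7: signal(T2) -> count=0 queue=[] holders={T4}
Step 8: signal(T4) -> count=1 queue=[] holders={none}
Step 9: wait(T3) -> count=0 queue=[] holders={T3}
Final holders: {T3} -> T4 not in holders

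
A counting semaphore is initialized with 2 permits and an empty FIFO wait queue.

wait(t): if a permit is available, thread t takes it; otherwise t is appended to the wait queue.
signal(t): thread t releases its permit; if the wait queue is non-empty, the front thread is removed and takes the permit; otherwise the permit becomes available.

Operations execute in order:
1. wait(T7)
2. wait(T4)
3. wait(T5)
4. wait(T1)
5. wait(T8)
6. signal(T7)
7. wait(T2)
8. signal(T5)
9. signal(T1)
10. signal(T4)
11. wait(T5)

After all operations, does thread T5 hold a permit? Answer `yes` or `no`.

Answer: no

Derivation:
Step 1: wait(T7) -> count=1 queue=[] holders={T7}
Step 2: wait(T4) -> count=0 queue=[] holders={T4,T7}
Step 3: wait(T5) -> count=0 queue=[T5] holders={T4,T7}
Step 4: wait(T1) -> count=0 queue=[T5,T1] holders={T4,T7}
Step 5: wait(T8) -> count=0 queue=[T5,T1,T8] holders={T4,T7}
Step 6: signal(T7) -> count=0 queue=[T1,T8] holders={T4,T5}
Step 7: wait(T2) -> count=0 queue=[T1,T8,T2] holders={T4,T5}
Step 8: signal(T5) -> count=0 queue=[T8,T2] holders={T1,T4}
Step 9: signal(T1) -> count=0 queue=[T2] holders={T4,T8}
Step 10: signal(T4) -> count=0 queue=[] holders={T2,T8}
Step 11: wait(T5) -> count=0 queue=[T5] holders={T2,T8}
Final holders: {T2,T8} -> T5 not in holders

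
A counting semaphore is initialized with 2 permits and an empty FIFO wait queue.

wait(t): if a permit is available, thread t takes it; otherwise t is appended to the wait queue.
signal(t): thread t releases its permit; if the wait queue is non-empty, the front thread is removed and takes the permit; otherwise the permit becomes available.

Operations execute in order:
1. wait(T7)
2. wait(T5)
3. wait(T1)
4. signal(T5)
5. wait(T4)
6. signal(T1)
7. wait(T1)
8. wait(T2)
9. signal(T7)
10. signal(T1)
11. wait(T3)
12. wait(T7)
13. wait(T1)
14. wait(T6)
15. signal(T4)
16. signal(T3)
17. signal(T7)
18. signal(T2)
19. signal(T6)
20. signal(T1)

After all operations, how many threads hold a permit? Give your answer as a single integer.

Answer: 0

Derivation:
Step 1: wait(T7) -> count=1 queue=[] holders={T7}
Step 2: wait(T5) -> count=0 queue=[] holders={T5,T7}
Step 3: wait(T1) -> count=0 queue=[T1] holders={T5,T7}
Step 4: signal(T5) -> count=0 queue=[] holders={T1,T7}
Step 5: wait(T4) -> count=0 queue=[T4] holders={T1,T7}
Step 6: signal(T1) -> count=0 queue=[] holders={T4,T7}
Step 7: wait(T1) -> count=0 queue=[T1] holders={T4,T7}
Step 8: wait(T2) -> count=0 queue=[T1,T2] holders={T4,T7}
Step 9: signal(T7) -> count=0 queue=[T2] holders={T1,T4}
Step 10: signal(T1) -> count=0 queue=[] holders={T2,T4}
Step 11: wait(T3) -> count=0 queue=[T3] holders={T2,T4}
Step 12: wait(T7) -> count=0 queue=[T3,T7] holders={T2,T4}
Step 13: wait(T1) -> count=0 queue=[T3,T7,T1] holders={T2,T4}
Step 14: wait(T6) -> count=0 queue=[T3,T7,T1,T6] holders={T2,T4}
Step 15: signal(T4) -> count=0 queue=[T7,T1,T6] holders={T2,T3}
Step 16: signal(T3) -> count=0 queue=[T1,T6] holders={T2,T7}
Step 17: signal(T7) -> count=0 queue=[T6] holders={T1,T2}
Step 18: signal(T2) -> count=0 queue=[] holders={T1,T6}
Step 19: signal(T6) -> count=1 queue=[] holders={T1}
Step 20: signal(T1) -> count=2 queue=[] holders={none}
Final holders: {none} -> 0 thread(s)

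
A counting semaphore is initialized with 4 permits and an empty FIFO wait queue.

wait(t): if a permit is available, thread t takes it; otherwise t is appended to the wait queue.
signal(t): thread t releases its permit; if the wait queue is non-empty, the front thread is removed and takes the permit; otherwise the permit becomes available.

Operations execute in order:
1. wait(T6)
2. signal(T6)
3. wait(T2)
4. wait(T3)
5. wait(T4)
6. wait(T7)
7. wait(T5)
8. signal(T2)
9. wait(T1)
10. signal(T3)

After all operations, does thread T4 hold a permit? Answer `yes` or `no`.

Answer: yes

Derivation:
Step 1: wait(T6) -> count=3 queue=[] holders={T6}
Step 2: signal(T6) -> count=4 queue=[] holders={none}
Step 3: wait(T2) -> count=3 queue=[] holders={T2}
Step 4: wait(T3) -> count=2 queue=[] holders={T2,T3}
Step 5: wait(T4) -> count=1 queue=[] holders={T2,T3,T4}
Step 6: wait(T7) -> count=0 queue=[] holders={T2,T3,T4,T7}
Step 7: wait(T5) -> count=0 queue=[T5] holders={T2,T3,T4,T7}
Step 8: signal(T2) -> count=0 queue=[] holders={T3,T4,T5,T7}
Step 9: wait(T1) -> count=0 queue=[T1] holders={T3,T4,T5,T7}
Step 10: signal(T3) -> count=0 queue=[] holders={T1,T4,T5,T7}
Final holders: {T1,T4,T5,T7} -> T4 in holders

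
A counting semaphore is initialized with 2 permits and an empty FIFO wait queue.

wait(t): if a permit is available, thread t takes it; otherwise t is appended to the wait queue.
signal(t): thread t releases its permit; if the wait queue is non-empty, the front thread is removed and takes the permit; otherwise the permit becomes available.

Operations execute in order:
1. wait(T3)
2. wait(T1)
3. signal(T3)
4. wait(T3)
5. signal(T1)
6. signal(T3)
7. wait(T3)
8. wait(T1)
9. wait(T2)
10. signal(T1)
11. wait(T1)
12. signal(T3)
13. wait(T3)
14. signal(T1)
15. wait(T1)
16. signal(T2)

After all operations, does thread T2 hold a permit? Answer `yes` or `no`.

Answer: no

Derivation:
Step 1: wait(T3) -> count=1 queue=[] holders={T3}
Step 2: wait(T1) -> count=0 queue=[] holders={T1,T3}
Step 3: signal(T3) -> count=1 queue=[] holders={T1}
Step 4: wait(T3) -> count=0 queue=[] holders={T1,T3}
Step 5: signal(T1) -> count=1 queue=[] holders={T3}
Step 6: signal(T3) -> count=2 queue=[] holders={none}
Step 7: wait(T3) -> count=1 queue=[] holders={T3}
Step 8: wait(T1) -> count=0 queue=[] holders={T1,T3}
Step 9: wait(T2) -> count=0 queue=[T2] holders={T1,T3}
Step 10: signal(T1) -> count=0 queue=[] holders={T2,T3}
Step 11: wait(T1) -> count=0 queue=[T1] holders={T2,T3}
Step 12: signal(T3) -> count=0 queue=[] holders={T1,T2}
Step 13: wait(T3) -> count=0 queue=[T3] holders={T1,T2}
Step 14: signal(T1) -> count=0 queue=[] holders={T2,T3}
Step 15: wait(T1) -> count=0 queue=[T1] holders={T2,T3}
Step 16: signal(T2) -> count=0 queue=[] holders={T1,T3}
Final holders: {T1,T3} -> T2 not in holders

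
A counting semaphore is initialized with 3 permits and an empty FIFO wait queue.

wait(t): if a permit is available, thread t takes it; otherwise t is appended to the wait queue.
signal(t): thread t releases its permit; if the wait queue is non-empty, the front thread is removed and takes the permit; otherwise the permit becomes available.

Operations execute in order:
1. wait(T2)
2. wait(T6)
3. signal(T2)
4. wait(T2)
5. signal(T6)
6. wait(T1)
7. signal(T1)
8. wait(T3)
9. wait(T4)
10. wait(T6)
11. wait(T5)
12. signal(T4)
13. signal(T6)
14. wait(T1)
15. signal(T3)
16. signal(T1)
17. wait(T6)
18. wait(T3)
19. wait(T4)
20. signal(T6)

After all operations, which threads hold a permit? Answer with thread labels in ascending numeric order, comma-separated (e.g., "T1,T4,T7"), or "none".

Step 1: wait(T2) -> count=2 queue=[] holders={T2}
Step 2: wait(T6) -> count=1 queue=[] holders={T2,T6}
Step 3: signal(T2) -> count=2 queue=[] holders={T6}
Step 4: wait(T2) -> count=1 queue=[] holders={T2,T6}
Step 5: signal(T6) -> count=2 queue=[] holders={T2}
Step 6: wait(T1) -> count=1 queue=[] holders={T1,T2}
Step 7: signal(T1) -> count=2 queue=[] holders={T2}
Step 8: wait(T3) -> count=1 queue=[] holders={T2,T3}
Step 9: wait(T4) -> count=0 queue=[] holders={T2,T3,T4}
Step 10: wait(T6) -> count=0 queue=[T6] holders={T2,T3,T4}
Step 11: wait(T5) -> count=0 queue=[T6,T5] holders={T2,T3,T4}
Step 12: signal(T4) -> count=0 queue=[T5] holders={T2,T3,T6}
Step 13: signal(T6) -> count=0 queue=[] holders={T2,T3,T5}
Step 14: wait(T1) -> count=0 queue=[T1] holders={T2,T3,T5}
Step 15: signal(T3) -> count=0 queue=[] holders={T1,T2,T5}
Step 16: signal(T1) -> count=1 queue=[] holders={T2,T5}
Step 17: wait(T6) -> count=0 queue=[] holders={T2,T5,T6}
Step 18: wait(T3) -> count=0 queue=[T3] holders={T2,T5,T6}
Step 19: wait(T4) -> count=0 queue=[T3,T4] holders={T2,T5,T6}
Step 20: signal(T6) -> count=0 queue=[T4] holders={T2,T3,T5}
Final holders: T2,T3,T5

Answer: T2,T3,T5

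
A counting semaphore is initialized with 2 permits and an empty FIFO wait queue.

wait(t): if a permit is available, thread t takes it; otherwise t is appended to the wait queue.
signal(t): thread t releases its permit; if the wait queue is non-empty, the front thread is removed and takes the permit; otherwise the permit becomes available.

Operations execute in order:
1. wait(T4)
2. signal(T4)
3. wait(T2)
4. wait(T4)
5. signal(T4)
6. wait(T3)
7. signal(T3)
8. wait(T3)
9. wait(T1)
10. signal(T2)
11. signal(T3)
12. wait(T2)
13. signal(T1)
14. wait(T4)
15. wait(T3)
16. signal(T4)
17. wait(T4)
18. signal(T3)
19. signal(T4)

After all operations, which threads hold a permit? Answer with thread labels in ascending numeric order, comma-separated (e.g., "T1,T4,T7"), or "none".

Answer: T2

Derivation:
Step 1: wait(T4) -> count=1 queue=[] holders={T4}
Step 2: signal(T4) -> count=2 queue=[] holders={none}
Step 3: wait(T2) -> count=1 queue=[] holders={T2}
Step 4: wait(T4) -> count=0 queue=[] holders={T2,T4}
Step 5: signal(T4) -> count=1 queue=[] holders={T2}
Step 6: wait(T3) -> count=0 queue=[] holders={T2,T3}
Step 7: signal(T3) -> count=1 queue=[] holders={T2}
Step 8: wait(T3) -> count=0 queue=[] holders={T2,T3}
Step 9: wait(T1) -> count=0 queue=[T1] holders={T2,T3}
Step 10: signal(T2) -> count=0 queue=[] holders={T1,T3}
Step 11: signal(T3) -> count=1 queue=[] holders={T1}
Step 12: wait(T2) -> count=0 queue=[] holders={T1,T2}
Step 13: signal(T1) -> count=1 queue=[] holders={T2}
Step 14: wait(T4) -> count=0 queue=[] holders={T2,T4}
Step 15: wait(T3) -> count=0 queue=[T3] holders={T2,T4}
Step 16: signal(T4) -> count=0 queue=[] holders={T2,T3}
Step 17: wait(T4) -> count=0 queue=[T4] holders={T2,T3}
Step 18: signal(T3) -> count=0 queue=[] holders={T2,T4}
Step 19: signal(T4) -> count=1 queue=[] holders={T2}
Final holders: T2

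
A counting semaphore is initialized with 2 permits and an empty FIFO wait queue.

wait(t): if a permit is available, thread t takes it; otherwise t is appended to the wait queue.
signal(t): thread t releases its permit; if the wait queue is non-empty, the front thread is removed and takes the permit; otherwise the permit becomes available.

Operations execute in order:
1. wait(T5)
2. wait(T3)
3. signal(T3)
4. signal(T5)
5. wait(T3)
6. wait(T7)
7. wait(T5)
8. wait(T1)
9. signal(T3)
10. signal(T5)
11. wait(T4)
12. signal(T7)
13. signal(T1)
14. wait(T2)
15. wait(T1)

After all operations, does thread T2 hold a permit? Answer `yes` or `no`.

Answer: yes

Derivation:
Step 1: wait(T5) -> count=1 queue=[] holders={T5}
Step 2: wait(T3) -> count=0 queue=[] holders={T3,T5}
Step 3: signal(T3) -> count=1 queue=[] holders={T5}
Step 4: signal(T5) -> count=2 queue=[] holders={none}
Step 5: wait(T3) -> count=1 queue=[] holders={T3}
Step 6: wait(T7) -> count=0 queue=[] holders={T3,T7}
Step 7: wait(T5) -> count=0 queue=[T5] holders={T3,T7}
Step 8: wait(T1) -> count=0 queue=[T5,T1] holders={T3,T7}
Step 9: signal(T3) -> count=0 queue=[T1] holders={T5,T7}
Step 10: signal(T5) -> count=0 queue=[] holders={T1,T7}
Step 11: wait(T4) -> count=0 queue=[T4] holders={T1,T7}
Step 12: signal(T7) -> count=0 queue=[] holders={T1,T4}
Step 13: signal(T1) -> count=1 queue=[] holders={T4}
Step 14: wait(T2) -> count=0 queue=[] holders={T2,T4}
Step 15: wait(T1) -> count=0 queue=[T1] holders={T2,T4}
Final holders: {T2,T4} -> T2 in holders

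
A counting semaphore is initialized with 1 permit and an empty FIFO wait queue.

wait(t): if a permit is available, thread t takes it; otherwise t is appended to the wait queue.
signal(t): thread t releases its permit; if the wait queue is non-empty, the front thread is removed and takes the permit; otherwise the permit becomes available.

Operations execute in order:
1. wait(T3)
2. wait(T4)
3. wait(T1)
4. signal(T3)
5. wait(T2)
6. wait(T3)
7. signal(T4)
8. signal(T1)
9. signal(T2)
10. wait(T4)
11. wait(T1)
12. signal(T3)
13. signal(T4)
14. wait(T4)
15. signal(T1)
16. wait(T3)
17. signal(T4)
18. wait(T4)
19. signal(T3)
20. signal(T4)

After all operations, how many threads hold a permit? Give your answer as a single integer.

Step 1: wait(T3) -> count=0 queue=[] holders={T3}
Step 2: wait(T4) -> count=0 queue=[T4] holders={T3}
Step 3: wait(T1) -> count=0 queue=[T4,T1] holders={T3}
Step 4: signal(T3) -> count=0 queue=[T1] holders={T4}
Step 5: wait(T2) -> count=0 queue=[T1,T2] holders={T4}
Step 6: wait(T3) -> count=0 queue=[T1,T2,T3] holders={T4}
Step 7: signal(T4) -> count=0 queue=[T2,T3] holders={T1}
Step 8: signal(T1) -> count=0 queue=[T3] holders={T2}
Step 9: signal(T2) -> count=0 queue=[] holders={T3}
Step 10: wait(T4) -> count=0 queue=[T4] holders={T3}
Step 11: wait(T1) -> count=0 queue=[T4,T1] holders={T3}
Step 12: signal(T3) -> count=0 queue=[T1] holders={T4}
Step 13: signal(T4) -> count=0 queue=[] holders={T1}
Step 14: wait(T4) -> count=0 queue=[T4] holders={T1}
Step 15: signal(T1) -> count=0 queue=[] holders={T4}
Step 16: wait(T3) -> count=0 queue=[T3] holders={T4}
Step 17: signal(T4) -> count=0 queue=[] holders={T3}
Step 18: wait(T4) -> count=0 queue=[T4] holders={T3}
Step 19: signal(T3) -> count=0 queue=[] holders={T4}
Step 20: signal(T4) -> count=1 queue=[] holders={none}
Final holders: {none} -> 0 thread(s)

Answer: 0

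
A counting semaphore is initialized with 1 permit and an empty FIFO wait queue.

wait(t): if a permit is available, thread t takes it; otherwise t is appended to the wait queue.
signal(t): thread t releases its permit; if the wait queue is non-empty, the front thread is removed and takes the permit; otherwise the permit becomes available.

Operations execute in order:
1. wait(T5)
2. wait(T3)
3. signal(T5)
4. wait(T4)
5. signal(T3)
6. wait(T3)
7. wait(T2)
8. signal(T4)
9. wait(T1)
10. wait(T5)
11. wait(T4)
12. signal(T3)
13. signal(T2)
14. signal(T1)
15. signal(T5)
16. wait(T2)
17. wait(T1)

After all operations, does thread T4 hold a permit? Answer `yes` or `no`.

Step 1: wait(T5) -> count=0 queue=[] holders={T5}
Step 2: wait(T3) -> count=0 queue=[T3] holders={T5}
Step 3: signal(T5) -> count=0 queue=[] holders={T3}
Step 4: wait(T4) -> count=0 queue=[T4] holders={T3}
Step 5: signal(T3) -> count=0 queue=[] holders={T4}
Step 6: wait(T3) -> count=0 queue=[T3] holders={T4}
Step 7: wait(T2) -> count=0 queue=[T3,T2] holders={T4}
Step 8: signal(T4) -> count=0 queue=[T2] holders={T3}
Step 9: wait(T1) -> count=0 queue=[T2,T1] holders={T3}
Step 10: wait(T5) -> count=0 queue=[T2,T1,T5] holders={T3}
Step 11: wait(T4) -> count=0 queue=[T2,T1,T5,T4] holders={T3}
Step 12: signal(T3) -> count=0 queue=[T1,T5,T4] holders={T2}
Step 13: signal(T2) -> count=0 queue=[T5,T4] holders={T1}
Step 14: signal(T1) -> count=0 queue=[T4] holders={T5}
Step 15: signal(T5) -> count=0 queue=[] holders={T4}
Step 16: wait(T2) -> count=0 queue=[T2] holders={T4}
Step 17: wait(T1) -> count=0 queue=[T2,T1] holders={T4}
Final holders: {T4} -> T4 in holders

Answer: yes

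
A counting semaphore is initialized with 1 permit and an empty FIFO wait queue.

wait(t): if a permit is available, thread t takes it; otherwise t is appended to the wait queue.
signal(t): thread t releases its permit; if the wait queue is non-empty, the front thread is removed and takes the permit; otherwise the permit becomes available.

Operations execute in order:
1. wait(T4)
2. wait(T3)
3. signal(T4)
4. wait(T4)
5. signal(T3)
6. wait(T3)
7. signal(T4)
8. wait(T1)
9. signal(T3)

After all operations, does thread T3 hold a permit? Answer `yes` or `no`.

Answer: no

Derivation:
Step 1: wait(T4) -> count=0 queue=[] holders={T4}
Step 2: wait(T3) -> count=0 queue=[T3] holders={T4}
Step 3: signal(T4) -> count=0 queue=[] holders={T3}
Step 4: wait(T4) -> count=0 queue=[T4] holders={T3}
Step 5: signal(T3) -> count=0 queue=[] holders={T4}
Step 6: wait(T3) -> count=0 queue=[T3] holders={T4}
Step 7: signal(T4) -> count=0 queue=[] holders={T3}
Step 8: wait(T1) -> count=0 queue=[T1] holders={T3}
Step 9: signal(T3) -> count=0 queue=[] holders={T1}
Final holders: {T1} -> T3 not in holders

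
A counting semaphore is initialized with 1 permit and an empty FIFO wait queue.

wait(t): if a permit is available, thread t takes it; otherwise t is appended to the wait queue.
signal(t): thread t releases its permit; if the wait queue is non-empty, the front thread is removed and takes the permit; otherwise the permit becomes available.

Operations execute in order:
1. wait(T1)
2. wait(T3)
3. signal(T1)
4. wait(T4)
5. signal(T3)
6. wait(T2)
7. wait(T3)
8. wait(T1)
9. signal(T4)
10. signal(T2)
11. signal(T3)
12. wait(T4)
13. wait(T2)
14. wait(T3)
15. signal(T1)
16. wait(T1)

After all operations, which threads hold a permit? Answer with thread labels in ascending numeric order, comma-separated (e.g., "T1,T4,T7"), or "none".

Answer: T4

Derivation:
Step 1: wait(T1) -> count=0 queue=[] holders={T1}
Step 2: wait(T3) -> count=0 queue=[T3] holders={T1}
Step 3: signal(T1) -> count=0 queue=[] holders={T3}
Step 4: wait(T4) -> count=0 queue=[T4] holders={T3}
Step 5: signal(T3) -> count=0 queue=[] holders={T4}
Step 6: wait(T2) -> count=0 queue=[T2] holders={T4}
Step 7: wait(T3) -> count=0 queue=[T2,T3] holders={T4}
Step 8: wait(T1) -> count=0 queue=[T2,T3,T1] holders={T4}
Step 9: signal(T4) -> count=0 queue=[T3,T1] holders={T2}
Step 10: signal(T2) -> count=0 queue=[T1] holders={T3}
Step 11: signal(T3) -> count=0 queue=[] holders={T1}
Step 12: wait(T4) -> count=0 queue=[T4] holders={T1}
Step 13: wait(T2) -> count=0 queue=[T4,T2] holders={T1}
Step 14: wait(T3) -> count=0 queue=[T4,T2,T3] holders={T1}
Step 15: signal(T1) -> count=0 queue=[T2,T3] holders={T4}
Step 16: wait(T1) -> count=0 queue=[T2,T3,T1] holders={T4}
Final holders: T4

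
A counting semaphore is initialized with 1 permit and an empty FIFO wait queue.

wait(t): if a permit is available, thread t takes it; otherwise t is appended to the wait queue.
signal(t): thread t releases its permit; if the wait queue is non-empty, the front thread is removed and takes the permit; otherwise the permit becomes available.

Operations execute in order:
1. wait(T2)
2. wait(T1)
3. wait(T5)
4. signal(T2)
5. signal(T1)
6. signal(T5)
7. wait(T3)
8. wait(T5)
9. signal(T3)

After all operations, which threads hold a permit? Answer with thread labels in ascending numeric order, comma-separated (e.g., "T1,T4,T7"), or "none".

Step 1: wait(T2) -> count=0 queue=[] holders={T2}
Step 2: wait(T1) -> count=0 queue=[T1] holders={T2}
Step 3: wait(T5) -> count=0 queue=[T1,T5] holders={T2}
Step 4: signal(T2) -> count=0 queue=[T5] holders={T1}
Step 5: signal(T1) -> count=0 queue=[] holders={T5}
Step 6: signal(T5) -> count=1 queue=[] holders={none}
Step 7: wait(T3) -> count=0 queue=[] holders={T3}
Step 8: wait(T5) -> count=0 queue=[T5] holders={T3}
Step 9: signal(T3) -> count=0 queue=[] holders={T5}
Final holders: T5

Answer: T5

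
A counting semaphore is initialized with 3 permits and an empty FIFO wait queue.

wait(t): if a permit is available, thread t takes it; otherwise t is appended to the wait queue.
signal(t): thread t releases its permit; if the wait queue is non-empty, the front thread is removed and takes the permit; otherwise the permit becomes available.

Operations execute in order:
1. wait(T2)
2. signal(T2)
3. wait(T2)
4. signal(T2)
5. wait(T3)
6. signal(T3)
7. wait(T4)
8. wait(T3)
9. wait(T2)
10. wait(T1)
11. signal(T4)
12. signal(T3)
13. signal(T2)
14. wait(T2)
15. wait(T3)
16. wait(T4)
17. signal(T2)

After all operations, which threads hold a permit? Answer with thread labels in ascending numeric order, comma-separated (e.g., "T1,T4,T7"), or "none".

Step 1: wait(T2) -> count=2 queue=[] holders={T2}
Step 2: signal(T2) -> count=3 queue=[] holders={none}
Step 3: wait(T2) -> count=2 queue=[] holders={T2}
Step 4: signal(T2) -> count=3 queue=[] holders={none}
Step 5: wait(T3) -> count=2 queue=[] holders={T3}
Step 6: signal(T3) -> count=3 queue=[] holders={none}
Step 7: wait(T4) -> count=2 queue=[] holders={T4}
Step 8: wait(T3) -> count=1 queue=[] holders={T3,T4}
Step 9: wait(T2) -> count=0 queue=[] holders={T2,T3,T4}
Step 10: wait(T1) -> count=0 queue=[T1] holders={T2,T3,T4}
Step 11: signal(T4) -> count=0 queue=[] holders={T1,T2,T3}
Step 12: signal(T3) -> count=1 queue=[] holders={T1,T2}
Step 13: signal(T2) -> count=2 queue=[] holders={T1}
Step 14: wait(T2) -> count=1 queue=[] holders={T1,T2}
Step 15: wait(T3) -> count=0 queue=[] holders={T1,T2,T3}
Step 16: wait(T4) -> count=0 queue=[T4] holders={T1,T2,T3}
Step 17: signal(T2) -> count=0 queue=[] holders={T1,T3,T4}
Final holders: T1,T3,T4

Answer: T1,T3,T4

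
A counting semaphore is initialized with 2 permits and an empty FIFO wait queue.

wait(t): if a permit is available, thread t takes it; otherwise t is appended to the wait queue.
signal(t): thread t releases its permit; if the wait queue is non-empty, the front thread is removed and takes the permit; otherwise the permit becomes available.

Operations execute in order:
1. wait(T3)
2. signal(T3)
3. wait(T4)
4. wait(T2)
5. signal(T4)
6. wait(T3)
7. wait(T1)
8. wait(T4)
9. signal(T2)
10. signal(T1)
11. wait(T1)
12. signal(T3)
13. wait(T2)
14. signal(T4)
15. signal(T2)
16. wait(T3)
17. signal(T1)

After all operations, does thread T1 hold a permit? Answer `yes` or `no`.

Step 1: wait(T3) -> count=1 queue=[] holders={T3}
Step 2: signal(T3) -> count=2 queue=[] holders={none}
Step 3: wait(T4) -> count=1 queue=[] holders={T4}
Step 4: wait(T2) -> count=0 queue=[] holders={T2,T4}
Step 5: signal(T4) -> count=1 queue=[] holders={T2}
Step 6: wait(T3) -> count=0 queue=[] holders={T2,T3}
Step 7: wait(T1) -> count=0 queue=[T1] holders={T2,T3}
Step 8: wait(T4) -> count=0 queue=[T1,T4] holders={T2,T3}
Step 9: signal(T2) -> count=0 queue=[T4] holders={T1,T3}
Step 10: signal(T1) -> count=0 queue=[] holders={T3,T4}
Step 11: wait(T1) -> count=0 queue=[T1] holders={T3,T4}
Step 12: signal(T3) -> count=0 queue=[] holders={T1,T4}
Step 13: wait(T2) -> count=0 queue=[T2] holders={T1,T4}
Step 14: signal(T4) -> count=0 queue=[] holders={T1,T2}
Step 15: signal(T2) -> count=1 queue=[] holders={T1}
Step 16: wait(T3) -> count=0 queue=[] holders={T1,T3}
Step 17: signal(T1) -> count=1 queue=[] holders={T3}
Final holders: {T3} -> T1 not in holders

Answer: no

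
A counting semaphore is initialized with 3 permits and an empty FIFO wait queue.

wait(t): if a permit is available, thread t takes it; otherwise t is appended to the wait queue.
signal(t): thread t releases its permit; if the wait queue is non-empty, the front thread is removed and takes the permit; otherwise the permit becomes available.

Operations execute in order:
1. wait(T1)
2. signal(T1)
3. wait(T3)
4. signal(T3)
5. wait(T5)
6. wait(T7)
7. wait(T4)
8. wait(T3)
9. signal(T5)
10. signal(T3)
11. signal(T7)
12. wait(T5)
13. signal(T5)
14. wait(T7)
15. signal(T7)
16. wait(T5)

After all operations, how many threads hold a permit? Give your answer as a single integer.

Step 1: wait(T1) -> count=2 queue=[] holders={T1}
Step 2: signal(T1) -> count=3 queue=[] holders={none}
Step 3: wait(T3) -> count=2 queue=[] holders={T3}
Step 4: signal(T3) -> count=3 queue=[] holders={none}
Step 5: wait(T5) -> count=2 queue=[] holders={T5}
Step 6: wait(T7) -> count=1 queue=[] holders={T5,T7}
Step 7: wait(T4) -> count=0 queue=[] holders={T4,T5,T7}
Step 8: wait(T3) -> count=0 queue=[T3] holders={T4,T5,T7}
Step 9: signal(T5) -> count=0 queue=[] holders={T3,T4,T7}
Step 10: signal(T3) -> count=1 queue=[] holders={T4,T7}
Step 11: signal(T7) -> count=2 queue=[] holders={T4}
Step 12: wait(T5) -> count=1 queue=[] holders={T4,T5}
Step 13: signal(T5) -> count=2 queue=[] holders={T4}
Step 14: wait(T7) -> count=1 queue=[] holders={T4,T7}
Step 15: signal(T7) -> count=2 queue=[] holders={T4}
Step 16: wait(T5) -> count=1 queue=[] holders={T4,T5}
Final holders: {T4,T5} -> 2 thread(s)

Answer: 2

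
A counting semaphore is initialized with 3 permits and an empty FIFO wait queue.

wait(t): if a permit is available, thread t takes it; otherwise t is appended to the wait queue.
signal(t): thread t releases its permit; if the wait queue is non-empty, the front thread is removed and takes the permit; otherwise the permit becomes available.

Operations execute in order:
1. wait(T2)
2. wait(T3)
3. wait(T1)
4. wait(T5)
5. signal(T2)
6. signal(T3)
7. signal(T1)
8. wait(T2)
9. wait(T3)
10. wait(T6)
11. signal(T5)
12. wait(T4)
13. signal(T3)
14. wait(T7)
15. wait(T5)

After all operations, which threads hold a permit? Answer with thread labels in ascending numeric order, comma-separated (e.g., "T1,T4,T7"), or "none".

Answer: T2,T4,T6

Derivation:
Step 1: wait(T2) -> count=2 queue=[] holders={T2}
Step 2: wait(T3) -> count=1 queue=[] holders={T2,T3}
Step 3: wait(T1) -> count=0 queue=[] holders={T1,T2,T3}
Step 4: wait(T5) -> count=0 queue=[T5] holders={T1,T2,T3}
Step 5: signal(T2) -> count=0 queue=[] holders={T1,T3,T5}
Step 6: signal(T3) -> count=1 queue=[] holders={T1,T5}
Step 7: signal(T1) -> count=2 queue=[] holders={T5}
Step 8: wait(T2) -> count=1 queue=[] holders={T2,T5}
Step 9: wait(T3) -> count=0 queue=[] holders={T2,T3,T5}
Step 10: wait(T6) -> count=0 queue=[T6] holders={T2,T3,T5}
Step 11: signal(T5) -> count=0 queue=[] holders={T2,T3,T6}
Step 12: wait(T4) -> count=0 queue=[T4] holders={T2,T3,T6}
Step 13: signal(T3) -> count=0 queue=[] holders={T2,T4,T6}
Step 14: wait(T7) -> count=0 queue=[T7] holders={T2,T4,T6}
Step 15: wait(T5) -> count=0 queue=[T7,T5] holders={T2,T4,T6}
Final holders: T2,T4,T6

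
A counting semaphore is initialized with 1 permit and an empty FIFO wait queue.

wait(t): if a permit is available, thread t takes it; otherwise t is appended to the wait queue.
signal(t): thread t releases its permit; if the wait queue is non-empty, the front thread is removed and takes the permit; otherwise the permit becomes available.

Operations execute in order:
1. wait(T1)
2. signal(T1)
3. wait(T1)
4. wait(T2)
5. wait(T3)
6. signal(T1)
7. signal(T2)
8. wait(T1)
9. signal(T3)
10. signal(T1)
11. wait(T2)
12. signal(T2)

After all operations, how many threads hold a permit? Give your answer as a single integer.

Step 1: wait(T1) -> count=0 queue=[] holders={T1}
Step 2: signal(T1) -> count=1 queue=[] holders={none}
Step 3: wait(T1) -> count=0 queue=[] holders={T1}
Step 4: wait(T2) -> count=0 queue=[T2] holders={T1}
Step 5: wait(T3) -> count=0 queue=[T2,T3] holders={T1}
Step 6: signal(T1) -> count=0 queue=[T3] holders={T2}
Step 7: signal(T2) -> count=0 queue=[] holders={T3}
Step 8: wait(T1) -> count=0 queue=[T1] holders={T3}
Step 9: signal(T3) -> count=0 queue=[] holders={T1}
Step 10: signal(T1) -> count=1 queue=[] holders={none}
Step 11: wait(T2) -> count=0 queue=[] holders={T2}
Step 12: signal(T2) -> count=1 queue=[] holders={none}
Final holders: {none} -> 0 thread(s)

Answer: 0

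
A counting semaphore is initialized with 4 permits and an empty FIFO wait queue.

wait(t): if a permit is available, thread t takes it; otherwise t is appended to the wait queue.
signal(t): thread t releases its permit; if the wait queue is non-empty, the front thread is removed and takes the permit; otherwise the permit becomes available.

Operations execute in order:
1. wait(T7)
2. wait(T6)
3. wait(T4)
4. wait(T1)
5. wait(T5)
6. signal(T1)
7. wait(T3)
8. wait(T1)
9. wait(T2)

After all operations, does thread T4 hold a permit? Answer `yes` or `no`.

Answer: yes

Derivation:
Step 1: wait(T7) -> count=3 queue=[] holders={T7}
Step 2: wait(T6) -> count=2 queue=[] holders={T6,T7}
Step 3: wait(T4) -> count=1 queue=[] holders={T4,T6,T7}
Step 4: wait(T1) -> count=0 queue=[] holders={T1,T4,T6,T7}
Step 5: wait(T5) -> count=0 queue=[T5] holders={T1,T4,T6,T7}
Step 6: signal(T1) -> count=0 queue=[] holders={T4,T5,T6,T7}
Step 7: wait(T3) -> count=0 queue=[T3] holders={T4,T5,T6,T7}
Step 8: wait(T1) -> count=0 queue=[T3,T1] holders={T4,T5,T6,T7}
Step 9: wait(T2) -> count=0 queue=[T3,T1,T2] holders={T4,T5,T6,T7}
Final holders: {T4,T5,T6,T7} -> T4 in holders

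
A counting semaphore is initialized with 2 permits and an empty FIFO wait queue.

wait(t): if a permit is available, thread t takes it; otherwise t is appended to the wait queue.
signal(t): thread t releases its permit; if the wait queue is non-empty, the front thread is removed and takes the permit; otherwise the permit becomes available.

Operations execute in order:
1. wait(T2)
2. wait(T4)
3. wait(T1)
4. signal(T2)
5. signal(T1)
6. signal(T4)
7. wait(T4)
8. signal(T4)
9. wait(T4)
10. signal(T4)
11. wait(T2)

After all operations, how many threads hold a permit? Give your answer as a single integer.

Answer: 1

Derivation:
Step 1: wait(T2) -> count=1 queue=[] holders={T2}
Step 2: wait(T4) -> count=0 queue=[] holders={T2,T4}
Step 3: wait(T1) -> count=0 queue=[T1] holders={T2,T4}
Step 4: signal(T2) -> count=0 queue=[] holders={T1,T4}
Step 5: signal(T1) -> count=1 queue=[] holders={T4}
Step 6: signal(T4) -> count=2 queue=[] holders={none}
Step 7: wait(T4) -> count=1 queue=[] holders={T4}
Step 8: signal(T4) -> count=2 queue=[] holders={none}
Step 9: wait(T4) -> count=1 queue=[] holders={T4}
Step 10: signal(T4) -> count=2 queue=[] holders={none}
Step 11: wait(T2) -> count=1 queue=[] holders={T2}
Final holders: {T2} -> 1 thread(s)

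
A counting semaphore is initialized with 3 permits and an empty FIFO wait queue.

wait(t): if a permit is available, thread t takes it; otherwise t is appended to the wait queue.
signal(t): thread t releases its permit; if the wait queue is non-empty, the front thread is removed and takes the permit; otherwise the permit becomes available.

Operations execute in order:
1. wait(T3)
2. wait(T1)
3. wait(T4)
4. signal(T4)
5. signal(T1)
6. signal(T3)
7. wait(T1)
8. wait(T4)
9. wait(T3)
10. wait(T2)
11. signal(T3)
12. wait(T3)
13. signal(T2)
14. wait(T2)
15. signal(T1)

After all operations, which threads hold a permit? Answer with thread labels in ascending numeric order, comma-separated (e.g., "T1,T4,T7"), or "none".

Answer: T2,T3,T4

Derivation:
Step 1: wait(T3) -> count=2 queue=[] holders={T3}
Step 2: wait(T1) -> count=1 queue=[] holders={T1,T3}
Step 3: wait(T4) -> count=0 queue=[] holders={T1,T3,T4}
Step 4: signal(T4) -> count=1 queue=[] holders={T1,T3}
Step 5: signal(T1) -> count=2 queue=[] holders={T3}
Step 6: signal(T3) -> count=3 queue=[] holders={none}
Step 7: wait(T1) -> count=2 queue=[] holders={T1}
Step 8: wait(T4) -> count=1 queue=[] holders={T1,T4}
Step 9: wait(T3) -> count=0 queue=[] holders={T1,T3,T4}
Step 10: wait(T2) -> count=0 queue=[T2] holders={T1,T3,T4}
Step 11: signal(T3) -> count=0 queue=[] holders={T1,T2,T4}
Step 12: wait(T3) -> count=0 queue=[T3] holders={T1,T2,T4}
Step 13: signal(T2) -> count=0 queue=[] holders={T1,T3,T4}
Step 14: wait(T2) -> count=0 queue=[T2] holders={T1,T3,T4}
Step 15: signal(T1) -> count=0 queue=[] holders={T2,T3,T4}
Final holders: T2,T3,T4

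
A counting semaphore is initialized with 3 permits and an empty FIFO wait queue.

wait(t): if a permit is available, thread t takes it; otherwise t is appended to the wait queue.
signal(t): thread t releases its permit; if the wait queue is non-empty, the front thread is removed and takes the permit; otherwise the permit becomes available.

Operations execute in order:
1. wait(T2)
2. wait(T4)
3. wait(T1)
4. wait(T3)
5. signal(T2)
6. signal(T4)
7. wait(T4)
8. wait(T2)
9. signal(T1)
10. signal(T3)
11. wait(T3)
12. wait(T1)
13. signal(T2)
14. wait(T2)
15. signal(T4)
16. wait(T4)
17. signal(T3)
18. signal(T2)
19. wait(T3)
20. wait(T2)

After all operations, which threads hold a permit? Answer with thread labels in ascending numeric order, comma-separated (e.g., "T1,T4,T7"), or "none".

Step 1: wait(T2) -> count=2 queue=[] holders={T2}
Step 2: wait(T4) -> count=1 queue=[] holders={T2,T4}
Step 3: wait(T1) -> count=0 queue=[] holders={T1,T2,T4}
Step 4: wait(T3) -> count=0 queue=[T3] holders={T1,T2,T4}
Step 5: signal(T2) -> count=0 queue=[] holders={T1,T3,T4}
Step 6: signal(T4) -> count=1 queue=[] holders={T1,T3}
Step 7: wait(T4) -> count=0 queue=[] holders={T1,T3,T4}
Step 8: wait(T2) -> count=0 queue=[T2] holders={T1,T3,T4}
Step 9: signal(T1) -> count=0 queue=[] holders={T2,T3,T4}
Step 10: signal(T3) -> count=1 queue=[] holders={T2,T4}
Step 11: wait(T3) -> count=0 queue=[] holders={T2,T3,T4}
Step 12: wait(T1) -> count=0 queue=[T1] holders={T2,T3,T4}
Step 13: signal(T2) -> count=0 queue=[] holders={T1,T3,T4}
Step 14: wait(T2) -> count=0 queue=[T2] holders={T1,T3,T4}
Step 15: signal(T4) -> count=0 queue=[] holders={T1,T2,T3}
Step 16: wait(T4) -> count=0 queue=[T4] holders={T1,T2,T3}
Step 17: signal(T3) -> count=0 queue=[] holders={T1,T2,T4}
Step 18: signal(T2) -> count=1 queue=[] holders={T1,T4}
Step 19: wait(T3) -> count=0 queue=[] holders={T1,T3,T4}
Step 20: wait(T2) -> count=0 queue=[T2] holders={T1,T3,T4}
Final holders: T1,T3,T4

Answer: T1,T3,T4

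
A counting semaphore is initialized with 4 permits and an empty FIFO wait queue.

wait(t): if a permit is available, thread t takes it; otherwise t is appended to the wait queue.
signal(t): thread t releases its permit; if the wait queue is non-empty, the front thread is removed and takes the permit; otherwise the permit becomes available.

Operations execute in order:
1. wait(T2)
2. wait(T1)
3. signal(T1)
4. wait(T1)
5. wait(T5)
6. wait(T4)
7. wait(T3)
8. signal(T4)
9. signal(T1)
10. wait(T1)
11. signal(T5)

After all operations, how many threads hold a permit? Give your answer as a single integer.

Answer: 3

Derivation:
Step 1: wait(T2) -> count=3 queue=[] holders={T2}
Step 2: wait(T1) -> count=2 queue=[] holders={T1,T2}
Step 3: signal(T1) -> count=3 queue=[] holders={T2}
Step 4: wait(T1) -> count=2 queue=[] holders={T1,T2}
Step 5: wait(T5) -> count=1 queue=[] holders={T1,T2,T5}
Step 6: wait(T4) -> count=0 queue=[] holders={T1,T2,T4,T5}
Step 7: wait(T3) -> count=0 queue=[T3] holders={T1,T2,T4,T5}
Step 8: signal(T4) -> count=0 queue=[] holders={T1,T2,T3,T5}
Step 9: signal(T1) -> count=1 queue=[] holders={T2,T3,T5}
Step 10: wait(T1) -> count=0 queue=[] holders={T1,T2,T3,T5}
Step 11: signal(T5) -> count=1 queue=[] holders={T1,T2,T3}
Final holders: {T1,T2,T3} -> 3 thread(s)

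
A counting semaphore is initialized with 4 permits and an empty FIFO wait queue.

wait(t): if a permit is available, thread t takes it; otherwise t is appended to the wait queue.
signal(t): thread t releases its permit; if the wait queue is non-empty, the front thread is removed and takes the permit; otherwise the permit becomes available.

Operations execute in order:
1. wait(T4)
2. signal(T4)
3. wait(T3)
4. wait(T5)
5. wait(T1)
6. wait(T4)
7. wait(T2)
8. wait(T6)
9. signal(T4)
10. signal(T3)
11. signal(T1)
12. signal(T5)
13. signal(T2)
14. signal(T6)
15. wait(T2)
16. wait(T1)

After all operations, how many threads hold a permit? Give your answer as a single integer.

Step 1: wait(T4) -> count=3 queue=[] holders={T4}
Step 2: signal(T4) -> count=4 queue=[] holders={none}
Step 3: wait(T3) -> count=3 queue=[] holders={T3}
Step 4: wait(T5) -> count=2 queue=[] holders={T3,T5}
Step 5: wait(T1) -> count=1 queue=[] holders={T1,T3,T5}
Step 6: wait(T4) -> count=0 queue=[] holders={T1,T3,T4,T5}
Step 7: wait(T2) -> count=0 queue=[T2] holders={T1,T3,T4,T5}
Step 8: wait(T6) -> count=0 queue=[T2,T6] holders={T1,T3,T4,T5}
Step 9: signal(T4) -> count=0 queue=[T6] holders={T1,T2,T3,T5}
Step 10: signal(T3) -> count=0 queue=[] holders={T1,T2,T5,T6}
Step 11: signal(T1) -> count=1 queue=[] holders={T2,T5,T6}
Step 12: signal(T5) -> count=2 queue=[] holders={T2,T6}
Step 13: signal(T2) -> count=3 queue=[] holders={T6}
Step 14: signal(T6) -> count=4 queue=[] holders={none}
Step 15: wait(T2) -> count=3 queue=[] holders={T2}
Step 16: wait(T1) -> count=2 queue=[] holders={T1,T2}
Final holders: {T1,T2} -> 2 thread(s)

Answer: 2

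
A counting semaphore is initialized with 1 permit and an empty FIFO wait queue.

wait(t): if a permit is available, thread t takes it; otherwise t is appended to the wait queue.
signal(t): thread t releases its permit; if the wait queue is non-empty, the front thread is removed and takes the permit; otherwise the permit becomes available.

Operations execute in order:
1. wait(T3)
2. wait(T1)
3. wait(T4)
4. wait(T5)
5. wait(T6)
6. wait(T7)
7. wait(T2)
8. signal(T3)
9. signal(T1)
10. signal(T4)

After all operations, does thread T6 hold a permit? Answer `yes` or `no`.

Step 1: wait(T3) -> count=0 queue=[] holders={T3}
Step 2: wait(T1) -> count=0 queue=[T1] holders={T3}
Step 3: wait(T4) -> count=0 queue=[T1,T4] holders={T3}
Step 4: wait(T5) -> count=0 queue=[T1,T4,T5] holders={T3}
Step 5: wait(T6) -> count=0 queue=[T1,T4,T5,T6] holders={T3}
Step 6: wait(T7) -> count=0 queue=[T1,T4,T5,T6,T7] holders={T3}
Step 7: wait(T2) -> count=0 queue=[T1,T4,T5,T6,T7,T2] holders={T3}
Step 8: signal(T3) -> count=0 queue=[T4,T5,T6,T7,T2] holders={T1}
Step 9: signal(T1) -> count=0 queue=[T5,T6,T7,T2] holders={T4}
Step 10: signal(T4) -> count=0 queue=[T6,T7,T2] holders={T5}
Final holders: {T5} -> T6 not in holders

Answer: no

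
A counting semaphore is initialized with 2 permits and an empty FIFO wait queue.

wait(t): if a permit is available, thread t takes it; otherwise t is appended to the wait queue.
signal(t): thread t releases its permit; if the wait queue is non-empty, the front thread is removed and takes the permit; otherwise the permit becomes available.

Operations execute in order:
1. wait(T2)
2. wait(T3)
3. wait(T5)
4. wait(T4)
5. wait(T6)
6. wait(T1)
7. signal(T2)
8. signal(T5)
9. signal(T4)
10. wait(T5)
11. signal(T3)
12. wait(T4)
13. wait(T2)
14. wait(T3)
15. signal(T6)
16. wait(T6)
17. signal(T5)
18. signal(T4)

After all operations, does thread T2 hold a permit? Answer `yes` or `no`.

Step 1: wait(T2) -> count=1 queue=[] holders={T2}
Step 2: wait(T3) -> count=0 queue=[] holders={T2,T3}
Step 3: wait(T5) -> count=0 queue=[T5] holders={T2,T3}
Step 4: wait(T4) -> count=0 queue=[T5,T4] holders={T2,T3}
Step 5: wait(T6) -> count=0 queue=[T5,T4,T6] holders={T2,T3}
Step 6: wait(T1) -> count=0 queue=[T5,T4,T6,T1] holders={T2,T3}
Step 7: signal(T2) -> count=0 queue=[T4,T6,T1] holders={T3,T5}
Step 8: signal(T5) -> count=0 queue=[T6,T1] holders={T3,T4}
Step 9: signal(T4) -> count=0 queue=[T1] holders={T3,T6}
Step 10: wait(T5) -> count=0 queue=[T1,T5] holders={T3,T6}
Step 11: signal(T3) -> count=0 queue=[T5] holders={T1,T6}
Step 12: wait(T4) -> count=0 queue=[T5,T4] holders={T1,T6}
Step 13: wait(T2) -> count=0 queue=[T5,T4,T2] holders={T1,T6}
Step 14: wait(T3) -> count=0 queue=[T5,T4,T2,T3] holders={T1,T6}
Step 15: signal(T6) -> count=0 queue=[T4,T2,T3] holders={T1,T5}
Step 16: wait(T6) -> count=0 queue=[T4,T2,T3,T6] holders={T1,T5}
Step 17: signal(T5) -> count=0 queue=[T2,T3,T6] holders={T1,T4}
Step 18: signal(T4) -> count=0 queue=[T3,T6] holders={T1,T2}
Final holders: {T1,T2} -> T2 in holders

Answer: yes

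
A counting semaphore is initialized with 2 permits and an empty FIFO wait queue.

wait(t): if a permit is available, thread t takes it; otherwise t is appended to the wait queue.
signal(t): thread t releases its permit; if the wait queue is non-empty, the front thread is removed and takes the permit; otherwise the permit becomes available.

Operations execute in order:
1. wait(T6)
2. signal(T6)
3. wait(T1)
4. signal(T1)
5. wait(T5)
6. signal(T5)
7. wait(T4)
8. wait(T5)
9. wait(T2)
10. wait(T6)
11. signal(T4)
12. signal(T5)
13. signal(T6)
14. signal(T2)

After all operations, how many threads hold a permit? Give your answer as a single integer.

Step 1: wait(T6) -> count=1 queue=[] holders={T6}
Step 2: signal(T6) -> count=2 queue=[] holders={none}
Step 3: wait(T1) -> count=1 queue=[] holders={T1}
Step 4: signal(T1) -> count=2 queue=[] holders={none}
Step 5: wait(T5) -> count=1 queue=[] holders={T5}
Step 6: signal(T5) -> count=2 queue=[] holders={none}
Step 7: wait(T4) -> count=1 queue=[] holders={T4}
Step 8: wait(T5) -> count=0 queue=[] holders={T4,T5}
Step 9: wait(T2) -> count=0 queue=[T2] holders={T4,T5}
Step 10: wait(T6) -> count=0 queue=[T2,T6] holders={T4,T5}
Step 11: signal(T4) -> count=0 queue=[T6] holders={T2,T5}
Step 12: signal(T5) -> count=0 queue=[] holders={T2,T6}
Step 13: signal(T6) -> count=1 queue=[] holders={T2}
Step 14: signal(T2) -> count=2 queue=[] holders={none}
Final holders: {none} -> 0 thread(s)

Answer: 0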